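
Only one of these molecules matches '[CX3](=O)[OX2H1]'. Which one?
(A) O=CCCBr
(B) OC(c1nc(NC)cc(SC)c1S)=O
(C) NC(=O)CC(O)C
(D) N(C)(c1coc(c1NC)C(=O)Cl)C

B

[CX3](=O)[OX2H1] describes an sp2 carbon double-bonded to O and single-bonded to an -OH oxygen (a carboxylic acid).
(A) has an aldehyde (-CHO) but there is no singly-bonded oxygen on the carbonyl carbon.
(B) contains a carboxylic acid group (-C(=O)OH), which satisfies every atom and bond constraint.
(C) has a primary amide (-C(=O)NH2) but the carbonyl is bonded to N, not to an -OH oxygen.
(D) has an acyl chloride (-C(=O)Cl) but the carbonyl is bonded to Cl, not to an -OH oxygen.
So the answer is (B).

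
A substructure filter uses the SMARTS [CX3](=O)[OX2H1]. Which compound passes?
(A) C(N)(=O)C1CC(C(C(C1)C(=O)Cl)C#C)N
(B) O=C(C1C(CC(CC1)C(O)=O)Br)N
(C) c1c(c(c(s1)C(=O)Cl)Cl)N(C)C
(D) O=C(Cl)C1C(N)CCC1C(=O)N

[CX3](=O)[OX2H1] describes an sp2 carbon double-bonded to O and single-bonded to an -OH oxygen (a carboxylic acid).
(A) has a primary amide (-C(=O)NH2) but the carbonyl is bonded to N, not to an -OH oxygen.
(B) contains a carboxylic acid group (-C(=O)OH), which satisfies every atom and bond constraint.
(C) has an acyl chloride (-C(=O)Cl) but the carbonyl is bonded to Cl, not to an -OH oxygen.
(D) has a primary amide (-C(=O)NH2) but the carbonyl is bonded to N, not to an -OH oxygen.
So the answer is (B).

B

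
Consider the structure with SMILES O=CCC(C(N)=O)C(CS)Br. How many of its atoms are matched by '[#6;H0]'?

1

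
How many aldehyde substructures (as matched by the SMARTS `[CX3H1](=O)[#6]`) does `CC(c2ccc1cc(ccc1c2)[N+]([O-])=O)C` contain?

[CX3H1](=O)[#6] is the SMARTS for an aldehyde: an sp2 carbon with one H, double-bonded to O and single-bonded to carbon.
No fragment in the molecule satisfies every constraint, giving 0 matches.

0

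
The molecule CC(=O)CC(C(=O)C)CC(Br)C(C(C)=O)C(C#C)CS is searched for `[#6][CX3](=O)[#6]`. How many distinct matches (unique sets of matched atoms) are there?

[#6][CX3](=O)[#6] is the SMARTS for a ketone: a carbonyl carbon (no H) flanked by two carbons.
The molecule carries 3 separate instances of an acetyl/ketone group (-C(=O)CH3) meeting every constraint; each maps to a distinct set of atoms, giving 3 matches.

3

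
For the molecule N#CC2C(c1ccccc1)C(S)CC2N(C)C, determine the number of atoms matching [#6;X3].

6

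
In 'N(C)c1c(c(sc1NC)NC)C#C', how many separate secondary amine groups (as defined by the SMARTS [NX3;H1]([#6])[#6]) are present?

[NX3;H1]([#6])[#6] is the SMARTS for a secondary amine: a trivalent nitrogen with one H, bonded to two carbons.
The molecule carries 3 separate instances of an N-methylamino group (-NHCH3) meeting every constraint; each maps to a distinct set of atoms, giving 3 matches.

3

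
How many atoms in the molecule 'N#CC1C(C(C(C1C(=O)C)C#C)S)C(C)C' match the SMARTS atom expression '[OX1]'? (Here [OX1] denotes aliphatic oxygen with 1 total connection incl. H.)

1

The query [OX1] means: aliphatic oxygen with one total connection — typically a carbonyl =O or an oxide.
Check the 16 heavy atoms by environment: 9× C (X4) → no; 3× C (X2) → no; 1× N (X1) → no; 1× S (X2) → no; 1× C (X3) → no; 1× O (X1) → match.
That gives 1 matching atom.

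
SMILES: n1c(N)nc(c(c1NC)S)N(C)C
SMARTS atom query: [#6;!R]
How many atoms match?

3

Check the 13 heavy atoms by environment: 2× n (aromatic, in 6-ring) → no; 4× c (aromatic, in 6-ring) → no; 3× N (acyclic) → no; 3× C (acyclic) → match; 1× S (acyclic) → no.
That gives 3 matching atoms.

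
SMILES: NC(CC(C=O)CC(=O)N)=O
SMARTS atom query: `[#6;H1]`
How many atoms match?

2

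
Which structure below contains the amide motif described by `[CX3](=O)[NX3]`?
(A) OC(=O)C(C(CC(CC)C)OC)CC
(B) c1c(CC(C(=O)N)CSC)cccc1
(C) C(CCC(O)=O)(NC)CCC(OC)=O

[CX3](=O)[NX3] describes a carbonyl carbon bonded to a trivalent nitrogen (an amide).
(A) has a carboxylic acid group (-C(=O)OH) but the carbonyl is bonded to O, not to an NX3 nitrogen.
(B) contains a primary amide (-C(=O)NH2), which satisfies every atom and bond constraint.
(C) has a methyl-ester group (-C(=O)OCH3) but the carbonyl is bonded to O, not to an NX3 nitrogen.
So the answer is (B).

B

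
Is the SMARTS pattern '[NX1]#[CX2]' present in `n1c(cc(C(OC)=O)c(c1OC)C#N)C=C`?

The pattern [NX1]#[CX2] describes a nitrogen triple-bonded to a two-connected carbon — a nitrile.
The molecule carries a nitrile (-C#N), whose atoms satisfy every constraint of the query, so the pattern matches.

Yes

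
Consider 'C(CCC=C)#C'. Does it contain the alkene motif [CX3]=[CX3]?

The pattern [CX3]=[CX3] describes a non-aromatic C=C double bond between two sp2 carbons — an alkene.
The molecule carries a vinyl group (-CH=CH2), whose atoms satisfy every constraint of the query, so the pattern matches.

Yes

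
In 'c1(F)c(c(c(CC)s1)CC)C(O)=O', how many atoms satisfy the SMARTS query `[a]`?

5

The query [a] means: a matches any aromatic atom.
Check the 13 heavy atoms by environment: 1× s (aromatic) → match; 4× c (aromatic) → match; 5× C → no; 1× F → no; 2× O → no.
Summing the matching environments: 1 + 4 = 5 matching atoms.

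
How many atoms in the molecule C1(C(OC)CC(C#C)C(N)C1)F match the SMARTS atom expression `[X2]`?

Check the 12 heavy atoms by environment: 7× C (X4) → no; 1× O (X2) → match; 1× N (X3) → no; 2× C (X2) → match; 1× F (X1) → no.
Summing the matching environments: 1 + 2 = 3 matching atoms.

3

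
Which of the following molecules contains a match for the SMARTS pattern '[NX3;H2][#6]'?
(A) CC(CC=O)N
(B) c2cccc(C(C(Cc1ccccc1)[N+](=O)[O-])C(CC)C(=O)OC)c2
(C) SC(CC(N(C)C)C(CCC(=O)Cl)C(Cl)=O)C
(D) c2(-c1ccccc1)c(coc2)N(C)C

A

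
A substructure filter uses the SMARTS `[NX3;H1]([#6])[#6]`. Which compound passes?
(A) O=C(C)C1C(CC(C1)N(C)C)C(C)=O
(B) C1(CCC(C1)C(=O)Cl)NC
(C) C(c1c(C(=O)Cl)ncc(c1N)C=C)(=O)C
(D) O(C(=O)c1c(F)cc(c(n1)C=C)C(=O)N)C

B

[NX3;H1]([#6])[#6] describes a trivalent nitrogen with one H, bonded to two carbons (a secondary amine).
(A) has a dimethylamino group (-N(CH3)2) but the nitrogen has H0, not H1.
(B) contains an N-methylamino group (-NHCH3), which satisfies every atom and bond constraint.
(C) has a primary amino group (-NH2) but the nitrogen has H2 and only one carbon neighbour.
(D) has a primary amide (-C(=O)NH2) but the -C(=O)NH2 nitrogen has H2, not H1.
So the answer is (B).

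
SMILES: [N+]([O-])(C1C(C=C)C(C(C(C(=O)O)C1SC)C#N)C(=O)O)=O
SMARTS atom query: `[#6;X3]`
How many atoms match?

Check the 21 heavy atoms by environment: 7× C (X4) → no; 4× C (X3) → match; 3× O (X1) → no; 2× O (X2) → no; 1× S (X2) → no; 1× N (charge +1, X3) → no; 1× O (charge -1, X1) → no; 1× C (X2) → no; 1× N (X1) → no.
That gives 4 matching atoms.

4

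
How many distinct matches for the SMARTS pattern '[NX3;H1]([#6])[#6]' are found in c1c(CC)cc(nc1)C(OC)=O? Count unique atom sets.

[NX3;H1]([#6])[#6] is the SMARTS for a secondary amine: a trivalent nitrogen with one H, bonded to two carbons.
No fragment in the molecule satisfies every constraint, giving 0 matches.

0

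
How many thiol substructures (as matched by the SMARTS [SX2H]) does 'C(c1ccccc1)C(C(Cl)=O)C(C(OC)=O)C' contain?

[SX2H] is the SMARTS for a thiol: an aliphatic sulfur with two connections, one being H.
No fragment in the molecule satisfies every constraint, giving 0 matches.

0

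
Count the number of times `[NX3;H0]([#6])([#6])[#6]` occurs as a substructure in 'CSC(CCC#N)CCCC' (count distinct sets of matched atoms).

0

[NX3;H0]([#6])([#6])[#6] is the SMARTS for a tertiary amine: a trivalent nitrogen with no H, bonded to three carbons.
No fragment in the molecule satisfies every constraint, giving 0 matches.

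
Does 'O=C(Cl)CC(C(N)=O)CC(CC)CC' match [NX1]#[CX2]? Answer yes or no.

The pattern [NX1]#[CX2] describes a nitrogen triple-bonded to a two-connected carbon — a nitrile.
The closest candidate here is a primary amide (-C(=O)NH2), but the nitrogen is NX3, not NX1. No other fragment satisfies the full query, so there is no match.

No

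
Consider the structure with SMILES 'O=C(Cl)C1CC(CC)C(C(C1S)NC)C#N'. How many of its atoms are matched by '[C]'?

11

The query [C] means: uppercase C matches aliphatic (non-aromatic) carbon only.
Check the 16 heavy atoms by environment: 11× C → match; 1× O → no; 1× Cl → no; 1× S → no; 2× N → no.
That gives 11 matching atoms.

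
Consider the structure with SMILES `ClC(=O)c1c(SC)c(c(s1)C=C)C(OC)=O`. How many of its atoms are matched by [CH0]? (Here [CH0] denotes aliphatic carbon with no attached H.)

The query [CH0] means: aliphatic carbon with no attached hydrogen.
Check the 16 heavy atoms by environment: 1× s (aromatic, H0) → no; 4× c (aromatic, H0) → no; 2× C (H0) → match; 3× O (H0) → no; 1× Cl (H0) → no; 2× C (H3) → no; 1× S (H0) → no; 1× C (H1) → no; 1× C (H2) → no.
That gives 2 matching atoms.

2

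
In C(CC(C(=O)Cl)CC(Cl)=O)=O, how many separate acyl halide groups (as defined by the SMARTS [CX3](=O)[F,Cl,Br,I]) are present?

2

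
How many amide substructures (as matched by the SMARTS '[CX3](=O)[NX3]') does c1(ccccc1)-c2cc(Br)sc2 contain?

[CX3](=O)[NX3] is the SMARTS for an amide: a carbonyl carbon bonded to a trivalent nitrogen.
No fragment in the molecule satisfies every constraint, giving 0 matches.

0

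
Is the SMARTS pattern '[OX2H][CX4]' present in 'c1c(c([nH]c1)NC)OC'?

No

The pattern [OX2H][CX4] describes a hydroxyl oxygen bound to an sp3 (X4) carbon — an aliphatic alcohol.
The closest candidate here is a methoxy ether (-OCH3), but the oxygen has H0 (ether), not H1. No other fragment satisfies the full query, so there is no match.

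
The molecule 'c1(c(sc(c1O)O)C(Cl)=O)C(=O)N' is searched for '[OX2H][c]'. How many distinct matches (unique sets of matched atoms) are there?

2

[OX2H][c] is the SMARTS for a phenol: a hydroxyl oxygen attached to an aromatic carbon.
The molecule carries 2 separate instances of a hydroxyl group (-OH) meeting every constraint; each maps to a distinct set of atoms, giving 2 matches.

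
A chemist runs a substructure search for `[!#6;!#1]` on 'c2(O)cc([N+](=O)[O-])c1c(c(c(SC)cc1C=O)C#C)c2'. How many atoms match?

Check the 20 heavy atoms by environment: 10× c (aromatic) → no; 3× O → match; 4× C → no; 1× S → match; 1× N (charge +1) → match; 1× O (charge -1) → match.
Summing the matching environments: 3 + 1 + 1 + 1 = 6 matching atoms.

6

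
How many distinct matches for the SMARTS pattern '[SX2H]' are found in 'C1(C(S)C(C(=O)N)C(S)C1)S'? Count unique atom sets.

3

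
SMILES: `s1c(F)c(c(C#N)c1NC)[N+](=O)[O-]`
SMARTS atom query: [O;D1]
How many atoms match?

2

The query [O;D1] means: aliphatic oxygen bonded to exactly one heavy atom.
Check the 13 heavy atoms by environment: 1× s (aromatic, D2) → no; 4× c (aromatic, D3) → no; 1× N (charge +1, D3) → no; 1× O (charge -1, D1) → match; 1× O (D1) → match; 1× N (D2) → no; 1× C (D1) → no; 1× C (D2) → no; 1× N (D1) → no; 1× F (D1) → no.
Summing the matching environments: 1 + 1 = 2 matching atoms.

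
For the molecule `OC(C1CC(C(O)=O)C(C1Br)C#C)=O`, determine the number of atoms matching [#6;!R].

4

The query [#6;!R] means: carbon not in any ring.
Check the 14 heavy atoms by environment: 5× C (in 5-ring) → no; 1× Br (acyclic) → no; 4× C (acyclic) → match; 4× O (acyclic) → no.
That gives 4 matching atoms.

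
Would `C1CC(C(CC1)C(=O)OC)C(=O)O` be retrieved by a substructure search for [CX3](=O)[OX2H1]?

The pattern [CX3](=O)[OX2H1] describes an sp2 carbon double-bonded to O and single-bonded to an -OH oxygen — a carboxylic acid.
The molecule carries a carboxylic acid group (-C(=O)OH), whose atoms satisfy every constraint of the query, so the pattern matches.

Yes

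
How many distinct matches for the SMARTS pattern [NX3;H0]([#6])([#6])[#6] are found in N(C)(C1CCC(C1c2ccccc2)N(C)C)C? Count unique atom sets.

[NX3;H0]([#6])([#6])[#6] is the SMARTS for a tertiary amine: a trivalent nitrogen with no H, bonded to three carbons.
The molecule carries 2 separate instances of a dimethylamino group (-N(CH3)2) meeting every constraint; each maps to a distinct set of atoms, giving 2 matches.

2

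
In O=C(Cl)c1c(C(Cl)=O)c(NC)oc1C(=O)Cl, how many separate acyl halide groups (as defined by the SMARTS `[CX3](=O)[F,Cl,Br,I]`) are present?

3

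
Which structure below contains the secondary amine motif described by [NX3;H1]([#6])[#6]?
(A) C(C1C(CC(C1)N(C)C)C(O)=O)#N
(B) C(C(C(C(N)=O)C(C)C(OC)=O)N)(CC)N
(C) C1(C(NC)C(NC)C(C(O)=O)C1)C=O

C

[NX3;H1]([#6])[#6] describes a trivalent nitrogen with one H, bonded to two carbons (a secondary amine).
(A) has a dimethylamino group (-N(CH3)2) but the nitrogen has H0, not H1.
(B) has a primary amino group (-NH2) but the nitrogen has H2 and only one carbon neighbour.
(C) contains an N-methylamino group (-NHCH3), which satisfies every atom and bond constraint.
So the answer is (C).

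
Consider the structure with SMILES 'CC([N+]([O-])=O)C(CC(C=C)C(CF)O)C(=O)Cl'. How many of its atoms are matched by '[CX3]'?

The query [CX3] means: C with X3: aliphatic carbon with exactly 3 total connections.
Check the 17 heavy atoms by environment: 7× C (X4) → no; 3× C (X3) → match; 2× O (X1) → no; 1× Cl (X1) → no; 1× F (X1) → no; 1× N (charge +1, X3) → no; 1× O (charge -1, X1) → no; 1× O (X2) → no.
That gives 3 matching atoms.

3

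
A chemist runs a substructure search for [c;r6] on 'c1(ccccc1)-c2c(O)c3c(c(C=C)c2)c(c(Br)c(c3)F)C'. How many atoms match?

16

Check the 22 heavy atoms by environment: 16× c (aromatic, in 6-ring) → match; 3× C (acyclic) → no; 1× O (acyclic) → no; 1× F (acyclic) → no; 1× Br (acyclic) → no.
That gives 16 matching atoms.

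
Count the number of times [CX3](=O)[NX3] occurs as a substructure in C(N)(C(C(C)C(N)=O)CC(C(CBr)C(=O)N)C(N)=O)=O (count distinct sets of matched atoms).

[CX3](=O)[NX3] is the SMARTS for an amide: a carbonyl carbon bonded to a trivalent nitrogen.
The molecule carries 4 separate instances of a primary amide (-C(=O)NH2) meeting every constraint; each maps to a distinct set of atoms, giving 4 matches.

4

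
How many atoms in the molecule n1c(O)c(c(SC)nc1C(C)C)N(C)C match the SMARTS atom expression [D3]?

The query [D3] means: atom with exactly three heavy-atom neighbours.
Check the 15 heavy atoms by environment: 2× n (aromatic, D2) → no; 4× c (aromatic, D3) → match; 1× S (D2) → no; 5× C (D1) → no; 1× O (D1) → no; 1× C (D3) → match; 1× N (D3) → match.
Summing the matching environments: 4 + 1 + 1 = 6 matching atoms.

6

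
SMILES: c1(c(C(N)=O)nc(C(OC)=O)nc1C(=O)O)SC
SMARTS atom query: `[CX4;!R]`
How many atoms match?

2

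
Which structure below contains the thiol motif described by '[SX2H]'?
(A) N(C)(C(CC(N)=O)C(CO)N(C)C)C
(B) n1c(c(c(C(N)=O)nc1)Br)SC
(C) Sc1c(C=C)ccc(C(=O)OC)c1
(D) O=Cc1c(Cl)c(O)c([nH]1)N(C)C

C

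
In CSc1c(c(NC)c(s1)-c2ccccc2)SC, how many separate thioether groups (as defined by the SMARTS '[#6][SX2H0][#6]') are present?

2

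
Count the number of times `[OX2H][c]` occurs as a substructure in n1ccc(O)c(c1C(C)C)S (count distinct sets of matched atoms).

1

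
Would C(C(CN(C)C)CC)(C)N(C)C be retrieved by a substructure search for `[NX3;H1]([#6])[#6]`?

No

The pattern [NX3;H1]([#6])[#6] describes a trivalent nitrogen with one H, bonded to two carbons — a secondary amine.
The closest candidate here is a dimethylamino group (-N(CH3)2), but the nitrogen has H0, not H1. No other fragment satisfies the full query, so there is no match.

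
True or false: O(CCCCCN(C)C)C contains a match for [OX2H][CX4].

The pattern [OX2H][CX4] describes a hydroxyl oxygen bound to an sp3 (X4) carbon — an aliphatic alcohol.
The closest candidate here is a methoxy ether (-OCH3), but the oxygen has H0 (ether), not H1. No other fragment satisfies the full query, so there is no match.

False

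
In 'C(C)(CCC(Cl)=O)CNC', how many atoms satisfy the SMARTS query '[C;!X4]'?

The query [C;!X4] means: aliphatic carbon that does not have four total connections.
Check the 10 heavy atoms by environment: 6× C (X4) → no; 1× N (X3) → no; 1× C (X3) → match; 1× O (X1) → no; 1× Cl (X1) → no.
That gives 1 matching atom.

1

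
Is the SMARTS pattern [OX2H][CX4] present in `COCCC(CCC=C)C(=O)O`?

No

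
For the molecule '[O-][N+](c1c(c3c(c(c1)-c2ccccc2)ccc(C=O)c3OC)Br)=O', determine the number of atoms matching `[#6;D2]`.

9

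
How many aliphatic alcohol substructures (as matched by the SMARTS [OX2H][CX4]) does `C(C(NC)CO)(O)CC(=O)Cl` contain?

2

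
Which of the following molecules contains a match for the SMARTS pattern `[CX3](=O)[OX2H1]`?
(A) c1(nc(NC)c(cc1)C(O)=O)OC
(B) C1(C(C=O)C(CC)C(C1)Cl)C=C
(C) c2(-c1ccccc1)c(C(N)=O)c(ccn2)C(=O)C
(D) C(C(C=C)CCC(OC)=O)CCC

A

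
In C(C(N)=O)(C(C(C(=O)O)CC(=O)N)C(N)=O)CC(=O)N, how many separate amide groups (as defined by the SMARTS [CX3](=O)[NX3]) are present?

4

[CX3](=O)[NX3] is the SMARTS for an amide: a carbonyl carbon bonded to a trivalent nitrogen.
The molecule carries 4 separate instances of a primary amide (-C(=O)NH2) meeting every constraint; each maps to a distinct set of atoms, giving 4 matches.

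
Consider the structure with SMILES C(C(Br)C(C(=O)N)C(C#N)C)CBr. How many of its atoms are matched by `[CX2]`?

The query [CX2] means: C with X2: aliphatic carbon with exactly 2 total connections.
Check the 13 heavy atoms by environment: 6× C (X4) → no; 2× Br (X1) → no; 1× C (X3) → no; 1× O (X1) → no; 1× N (X3) → no; 1× C (X2) → match; 1× N (X1) → no.
That gives 1 matching atom.

1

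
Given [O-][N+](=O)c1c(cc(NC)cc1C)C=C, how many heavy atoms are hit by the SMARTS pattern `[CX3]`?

The query [CX3] means: C with X3: aliphatic carbon with exactly 3 total connections.
Check the 14 heavy atoms by environment: 6× c (aromatic, X3) → no; 2× C (X3) → match; 1× N (charge +1, X3) → no; 1× O (charge -1, X1) → no; 1× O (X1) → no; 1× N (X3) → no; 2× C (X4) → no.
That gives 2 matching atoms.

2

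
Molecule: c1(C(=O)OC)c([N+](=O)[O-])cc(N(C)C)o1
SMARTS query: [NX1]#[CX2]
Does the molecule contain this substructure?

No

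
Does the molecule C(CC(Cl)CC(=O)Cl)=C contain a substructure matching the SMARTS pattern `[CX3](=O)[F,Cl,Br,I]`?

Yes

The pattern [CX3](=O)[F,Cl,Br,I] describes a carbonyl carbon bonded to a halogen — an acyl halide.
The molecule carries an acyl chloride (-C(=O)Cl), whose atoms satisfy every constraint of the query, so the pattern matches.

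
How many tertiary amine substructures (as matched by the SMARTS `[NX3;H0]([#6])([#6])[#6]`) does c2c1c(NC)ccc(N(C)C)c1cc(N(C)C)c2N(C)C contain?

[NX3;H0]([#6])([#6])[#6] is the SMARTS for a tertiary amine: a trivalent nitrogen with no H, bonded to three carbons.
The molecule carries 3 separate instances of a dimethylamino group (-N(CH3)2) meeting every constraint; each maps to a distinct set of atoms, giving 3 matches.

3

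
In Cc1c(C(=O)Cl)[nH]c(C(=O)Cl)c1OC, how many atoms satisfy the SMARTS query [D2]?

2

The query [D2] means: atom with exactly two heavy-atom neighbours.
Check the 14 heavy atoms by environment: 1× n (aromatic, D2) → match; 4× c (aromatic, D3) → no; 2× C (D3) → no; 2× O (D1) → no; 2× Cl (D1) → no; 1× O (D2) → match; 2× C (D1) → no.
Summing the matching environments: 1 + 1 = 2 matching atoms.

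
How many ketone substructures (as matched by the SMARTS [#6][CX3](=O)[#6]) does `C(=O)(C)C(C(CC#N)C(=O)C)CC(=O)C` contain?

3

[#6][CX3](=O)[#6] is the SMARTS for a ketone: a carbonyl carbon (no H) flanked by two carbons.
The molecule carries 3 separate instances of an acetyl/ketone group (-C(=O)CH3) meeting every constraint; each maps to a distinct set of atoms, giving 3 matches.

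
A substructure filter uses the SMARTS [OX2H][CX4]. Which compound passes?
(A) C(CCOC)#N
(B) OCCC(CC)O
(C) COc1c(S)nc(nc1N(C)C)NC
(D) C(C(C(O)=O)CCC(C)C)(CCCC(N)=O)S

[OX2H][CX4] describes a hydroxyl oxygen bound to an sp3 (X4) carbon (an aliphatic alcohol).
(A) has a methoxy ether (-OCH3) but the oxygen has H0 (ether), not H1.
(B) contains a hydroxyl group (-OH), which satisfies every atom and bond constraint.
(C) has a methoxy ether (-OCH3) but the oxygen has H0 (ether), not H1.
(D) has a carboxylic acid group (-C(=O)OH) but the -OH is on a CX3 carbonyl carbon, not a CX4 carbon.
So the answer is (B).

B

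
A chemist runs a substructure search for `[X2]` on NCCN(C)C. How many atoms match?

0

The query [X2] means: any atom with exactly two total connections (bonds + H).
Check the 6 heavy atoms by environment: 4× C (X4) → no; 2× N (X3) → no.
No environment satisfies the query, so 0 matching atoms.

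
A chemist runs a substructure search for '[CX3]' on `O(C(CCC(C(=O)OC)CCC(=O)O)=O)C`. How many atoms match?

3

The query [CX3] means: C with X3: aliphatic carbon with exactly 3 total connections.
Check the 16 heavy atoms by environment: 7× C (X4) → no; 3× C (X3) → match; 3× O (X1) → no; 3× O (X2) → no.
That gives 3 matching atoms.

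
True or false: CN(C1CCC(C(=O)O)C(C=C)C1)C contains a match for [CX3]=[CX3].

True

The pattern [CX3]=[CX3] describes a non-aromatic C=C double bond between two sp2 carbons — an alkene.
The molecule carries a vinyl group (-CH=CH2), whose atoms satisfy every constraint of the query, so the pattern matches.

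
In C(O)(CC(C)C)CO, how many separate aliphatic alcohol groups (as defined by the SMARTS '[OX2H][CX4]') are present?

2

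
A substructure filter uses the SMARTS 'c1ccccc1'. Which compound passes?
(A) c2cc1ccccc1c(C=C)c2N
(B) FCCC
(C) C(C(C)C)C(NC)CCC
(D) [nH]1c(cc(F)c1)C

c1ccccc1 describes six aromatic carbons in a ring (a benzene ring).
(A) contains the required atom environment, so the pattern matches.
(B) has a methyl group (-CH3) but no six-membered all-carbon aromatic ring is present.
(C) has a methyl group (-CH3) but no six-membered all-carbon aromatic ring is present.
(D) has a methyl group (-CH3) but no six-membered all-carbon aromatic ring is present.
So the answer is (A).

A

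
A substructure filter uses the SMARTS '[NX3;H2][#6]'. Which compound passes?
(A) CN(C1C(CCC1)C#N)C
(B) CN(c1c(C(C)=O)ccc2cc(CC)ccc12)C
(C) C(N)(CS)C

[NX3;H2][#6] describes a trivalent nitrogen with two H attached to carbon (a primary amine).
(A) has a dimethylamino group (-N(CH3)2) but the nitrogen has H0, not H2.
(B) has a dimethylamino group (-N(CH3)2) but the nitrogen has H0, not H2.
(C) contains a primary amino group (-NH2), which satisfies every atom and bond constraint.
So the answer is (C).

C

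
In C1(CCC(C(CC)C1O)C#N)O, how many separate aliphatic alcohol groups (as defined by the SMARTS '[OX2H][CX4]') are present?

[OX2H][CX4] is the SMARTS for an aliphatic alcohol: a hydroxyl oxygen bound to an sp3 (X4) carbon.
The molecule carries 2 separate instances of a hydroxyl group (-OH) meeting every constraint; each maps to a distinct set of atoms, giving 2 matches.

2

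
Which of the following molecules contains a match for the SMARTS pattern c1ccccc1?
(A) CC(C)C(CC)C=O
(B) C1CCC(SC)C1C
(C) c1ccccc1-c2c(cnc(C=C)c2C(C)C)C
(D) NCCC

C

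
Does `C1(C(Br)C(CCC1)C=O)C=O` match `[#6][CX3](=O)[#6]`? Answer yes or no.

No

The pattern [#6][CX3](=O)[#6] describes a carbonyl carbon (no H) flanked by two carbons — a ketone.
The closest candidate here is an aldehyde (-CHO), but the carbonyl carbon has H1, so it is not flanked by two carbons. No other fragment satisfies the full query, so there is no match.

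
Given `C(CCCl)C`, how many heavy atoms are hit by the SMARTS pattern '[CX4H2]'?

3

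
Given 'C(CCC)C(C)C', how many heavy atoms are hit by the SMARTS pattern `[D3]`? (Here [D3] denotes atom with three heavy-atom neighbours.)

1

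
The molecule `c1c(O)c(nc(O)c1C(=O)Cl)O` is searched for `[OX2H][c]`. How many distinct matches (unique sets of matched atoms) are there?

[OX2H][c] is the SMARTS for a phenol: a hydroxyl oxygen attached to an aromatic carbon.
The molecule carries 3 separate instances of a hydroxyl group (-OH) meeting every constraint; each maps to a distinct set of atoms, giving 3 matches.

3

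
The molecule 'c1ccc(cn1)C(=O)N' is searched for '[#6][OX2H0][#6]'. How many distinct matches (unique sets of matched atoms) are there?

[#6][OX2H0][#6] is the SMARTS for an ether: an aliphatic oxygen bridging two carbons with no H on the oxygen.
No fragment in the molecule satisfies every constraint, giving 0 matches.

0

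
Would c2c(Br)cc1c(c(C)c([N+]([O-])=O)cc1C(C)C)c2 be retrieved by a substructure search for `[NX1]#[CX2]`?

No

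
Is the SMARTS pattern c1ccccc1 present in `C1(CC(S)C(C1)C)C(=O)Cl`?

The pattern c1ccccc1 describes six aromatic carbons in a ring — a benzene ring.
The closest candidate here is a methyl group (-CH3), but no six-membered all-carbon aromatic ring is present. No other fragment satisfies the full query, so there is no match.

No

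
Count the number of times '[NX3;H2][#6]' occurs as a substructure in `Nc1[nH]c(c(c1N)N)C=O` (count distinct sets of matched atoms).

3

[NX3;H2][#6] is the SMARTS for a primary amine: a trivalent nitrogen with two H attached to carbon.
The molecule carries 3 separate instances of a primary amino group (-NH2) meeting every constraint; each maps to a distinct set of atoms, giving 3 matches.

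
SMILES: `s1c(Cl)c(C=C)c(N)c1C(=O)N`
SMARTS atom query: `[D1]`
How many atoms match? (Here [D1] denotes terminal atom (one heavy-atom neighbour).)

5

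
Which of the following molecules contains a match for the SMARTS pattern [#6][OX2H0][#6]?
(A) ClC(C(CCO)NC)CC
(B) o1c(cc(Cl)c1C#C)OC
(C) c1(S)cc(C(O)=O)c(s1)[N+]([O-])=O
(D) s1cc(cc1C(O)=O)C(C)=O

[#6][OX2H0][#6] describes an aliphatic oxygen bridging two carbons with no H on the oxygen (an ether).
(A) has a hydroxyl group (-OH) but the oxygen has H1, not H0 bridging two carbons.
(B) contains a methoxy ether (-OCH3), which satisfies every atom and bond constraint.
(C) has a carboxylic acid group (-C(=O)OH) but the -OH oxygen has H1; the =O is OX1, not OX2.
(D) has a carboxylic acid group (-C(=O)OH) but the -OH oxygen has H1; the =O is OX1, not OX2.
So the answer is (B).

B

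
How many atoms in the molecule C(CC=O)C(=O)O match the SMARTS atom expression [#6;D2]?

Check the 7 heavy atoms by environment: 3× C (D2) → match; 3× O (D1) → no; 1× C (D3) → no.
That gives 3 matching atoms.

3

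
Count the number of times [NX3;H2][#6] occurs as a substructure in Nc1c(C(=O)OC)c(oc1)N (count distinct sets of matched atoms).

2

[NX3;H2][#6] is the SMARTS for a primary amine: a trivalent nitrogen with two H attached to carbon.
The molecule carries 2 separate instances of a primary amino group (-NH2) meeting every constraint; each maps to a distinct set of atoms, giving 2 matches.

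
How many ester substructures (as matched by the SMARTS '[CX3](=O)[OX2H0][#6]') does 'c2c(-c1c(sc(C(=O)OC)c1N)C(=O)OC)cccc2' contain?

2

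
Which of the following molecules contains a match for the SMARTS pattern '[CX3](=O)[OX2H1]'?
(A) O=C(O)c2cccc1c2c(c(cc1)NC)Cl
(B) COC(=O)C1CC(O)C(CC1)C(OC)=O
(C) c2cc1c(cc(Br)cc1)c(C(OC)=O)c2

A

[CX3](=O)[OX2H1] describes an sp2 carbon double-bonded to O and single-bonded to an -OH oxygen (a carboxylic acid).
(A) contains a carboxylic acid group (-C(=O)OH), which satisfies every atom and bond constraint.
(B) has a methyl-ester group (-C(=O)OCH3) but the singly-bonded O has no H (OX2H0, not OX2H1).
(C) has a methyl-ester group (-C(=O)OCH3) but the singly-bonded O has no H (OX2H0, not OX2H1).
So the answer is (A).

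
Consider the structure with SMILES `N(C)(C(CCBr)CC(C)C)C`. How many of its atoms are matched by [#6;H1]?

2

The query [#6;H1] means: any carbon bearing exactly one hydrogen.
Check the 11 heavy atoms by environment: 3× C (H2) → no; 2× C (H1) → match; 4× C (H3) → no; 1× N (H0) → no; 1× Br (H0) → no.
That gives 2 matching atoms.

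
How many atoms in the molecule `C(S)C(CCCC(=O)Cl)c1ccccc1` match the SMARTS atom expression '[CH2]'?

4

The query [CH2] means: aliphatic carbon with exactly two hydrogens.
Check the 15 heavy atoms by environment: 4× C (H2) → match; 1× C (H1) → no; 1× c (aromatic, H0) → no; 5× c (aromatic, H1) → no; 1× S (H1) → no; 1× C (H0) → no; 1× O (H0) → no; 1× Cl (H0) → no.
That gives 4 matching atoms.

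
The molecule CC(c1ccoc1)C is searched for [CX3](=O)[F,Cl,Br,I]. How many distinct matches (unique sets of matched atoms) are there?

[CX3](=O)[F,Cl,Br,I] is the SMARTS for an acyl halide: a carbonyl carbon bonded to a halogen.
No fragment in the molecule satisfies every constraint, giving 0 matches.

0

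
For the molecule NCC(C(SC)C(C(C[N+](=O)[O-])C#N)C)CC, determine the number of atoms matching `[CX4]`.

10

The query [CX4] means: C with X4: aliphatic carbon with exactly 4 total connections (bonds + H).
Check the 17 heavy atoms by environment: 10× C (X4) → match; 1× N (X3) → no; 1× N (charge +1, X3) → no; 1× O (charge -1, X1) → no; 1× O (X1) → no; 1× S (X2) → no; 1× C (X2) → no; 1× N (X1) → no.
That gives 10 matching atoms.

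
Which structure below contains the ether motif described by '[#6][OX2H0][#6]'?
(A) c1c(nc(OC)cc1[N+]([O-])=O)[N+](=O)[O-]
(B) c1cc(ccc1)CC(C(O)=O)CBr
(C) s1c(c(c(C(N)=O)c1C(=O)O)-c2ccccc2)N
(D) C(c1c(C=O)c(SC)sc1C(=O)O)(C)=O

A

[#6][OX2H0][#6] describes an aliphatic oxygen bridging two carbons with no H on the oxygen (an ether).
(A) contains a methoxy ether (-OCH3), which satisfies every atom and bond constraint.
(B) has a carboxylic acid group (-C(=O)OH) but the -OH oxygen has H1; the =O is OX1, not OX2.
(C) has a carboxylic acid group (-C(=O)OH) but the -OH oxygen has H1; the =O is OX1, not OX2.
(D) has a carboxylic acid group (-C(=O)OH) but the -OH oxygen has H1; the =O is OX1, not OX2.
So the answer is (A).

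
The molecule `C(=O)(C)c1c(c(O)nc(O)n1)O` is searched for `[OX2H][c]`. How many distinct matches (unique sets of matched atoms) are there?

3

[OX2H][c] is the SMARTS for a phenol: a hydroxyl oxygen attached to an aromatic carbon.
The molecule carries 3 separate instances of a hydroxyl group (-OH) meeting every constraint; each maps to a distinct set of atoms, giving 3 matches.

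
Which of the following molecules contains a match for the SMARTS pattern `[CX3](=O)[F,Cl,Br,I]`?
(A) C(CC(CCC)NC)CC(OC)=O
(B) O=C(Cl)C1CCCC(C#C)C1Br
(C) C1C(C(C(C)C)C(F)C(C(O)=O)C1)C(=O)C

B

[CX3](=O)[F,Cl,Br,I] describes a carbonyl carbon bonded to a halogen (an acyl halide).
(A) has a methyl-ester group (-C(=O)OCH3) but the carbonyl is bonded to -O-C, not to a halogen.
(B) contains an acyl chloride (-C(=O)Cl), which satisfies every atom and bond constraint.
(C) has a carboxylic acid group (-C(=O)OH) but the carbonyl is bonded to -OH, not to a halogen.
So the answer is (B).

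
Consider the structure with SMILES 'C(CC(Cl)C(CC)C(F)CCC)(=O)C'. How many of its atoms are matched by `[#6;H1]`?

3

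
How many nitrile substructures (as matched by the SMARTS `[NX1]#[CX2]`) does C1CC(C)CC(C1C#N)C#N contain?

2

[NX1]#[CX2] is the SMARTS for a nitrile: a nitrogen triple-bonded to a two-connected carbon.
The molecule carries 2 separate instances of a nitrile (-C#N) meeting every constraint; each maps to a distinct set of atoms, giving 2 matches.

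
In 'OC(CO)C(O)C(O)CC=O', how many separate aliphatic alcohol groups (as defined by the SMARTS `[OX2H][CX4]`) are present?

[OX2H][CX4] is the SMARTS for an aliphatic alcohol: a hydroxyl oxygen bound to an sp3 (X4) carbon.
The molecule carries 4 separate instances of a hydroxyl group (-OH) meeting every constraint; each maps to a distinct set of atoms, giving 4 matches.

4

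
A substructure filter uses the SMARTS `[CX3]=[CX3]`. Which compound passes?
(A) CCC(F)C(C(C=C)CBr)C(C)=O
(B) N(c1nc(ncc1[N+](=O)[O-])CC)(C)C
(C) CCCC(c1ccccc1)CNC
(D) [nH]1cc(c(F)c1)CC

A

[CX3]=[CX3] describes a non-aromatic C=C double bond between two sp2 carbons (an alkene).
(A) contains a vinyl group (-CH=CH2), which satisfies every atom and bond constraint.
(B) has an ethyl group (-CH2CH3) but its C-C bond is a single bond between CX4 carbons, not CX3=CX3.
(C) has an ethyl group (-CH2CH3) but its C-C bond is a single bond between CX4 carbons, not CX3=CX3.
(D) has an ethyl group (-CH2CH3) but its C-C bond is a single bond between CX4 carbons, not CX3=CX3.
So the answer is (A).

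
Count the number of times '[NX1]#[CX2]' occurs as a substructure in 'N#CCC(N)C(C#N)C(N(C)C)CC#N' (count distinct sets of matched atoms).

[NX1]#[CX2] is the SMARTS for a nitrile: a nitrogen triple-bonded to a two-connected carbon.
The molecule carries 3 separate instances of a nitrile (-C#N) meeting every constraint; each maps to a distinct set of atoms, giving 3 matches.

3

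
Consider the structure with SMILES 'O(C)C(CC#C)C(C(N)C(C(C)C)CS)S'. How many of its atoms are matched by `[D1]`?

The query [D1] means: atom with exactly one heavy-atom neighbour (degree 1).
Check the 16 heavy atoms by environment: 3× C (D2) → no; 5× C (D3) → no; 1× N (D1) → match; 4× C (D1) → match; 2× S (D1) → match; 1× O (D2) → no.
Summing the matching environments: 1 + 4 + 2 = 7 matching atoms.

7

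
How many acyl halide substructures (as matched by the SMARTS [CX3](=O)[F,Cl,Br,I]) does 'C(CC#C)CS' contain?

[CX3](=O)[F,Cl,Br,I] is the SMARTS for an acyl halide: a carbonyl carbon bonded to a halogen.
No fragment in the molecule satisfies every constraint, giving 0 matches.

0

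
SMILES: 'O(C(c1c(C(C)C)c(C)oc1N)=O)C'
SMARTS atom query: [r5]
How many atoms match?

5

The query [r5] means: r5 matches atoms in a five-membered ring.
Check the 14 heavy atoms by environment: 1× o (aromatic, in 5-ring) → match; 4× c (aromatic, in 5-ring) → match; 1× N (acyclic) → no; 6× C (acyclic) → no; 2× O (acyclic) → no.
Summing the matching environments: 1 + 4 = 5 matching atoms.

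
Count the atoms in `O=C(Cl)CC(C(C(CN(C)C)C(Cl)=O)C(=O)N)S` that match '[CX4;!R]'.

7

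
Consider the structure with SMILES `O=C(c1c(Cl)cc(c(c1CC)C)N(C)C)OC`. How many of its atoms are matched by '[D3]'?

The query [D3] means: atom with exactly three heavy-atom neighbours.
Check the 17 heavy atoms by environment: 5× c (aromatic, D3) → match; 1× c (aromatic, D2) → no; 1× N (D3) → match; 5× C (D1) → no; 1× C (D2) → no; 1× C (D3) → match; 1× O (D1) → no; 1× O (D2) → no; 1× Cl (D1) → no.
Summing the matching environments: 5 + 1 + 1 = 7 matching atoms.

7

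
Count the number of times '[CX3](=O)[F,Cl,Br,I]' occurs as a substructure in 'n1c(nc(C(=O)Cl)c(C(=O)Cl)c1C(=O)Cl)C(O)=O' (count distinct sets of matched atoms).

[CX3](=O)[F,Cl,Br,I] is the SMARTS for an acyl halide: a carbonyl carbon bonded to a halogen.
The molecule carries 3 separate instances of an acyl chloride (-C(=O)Cl) meeting every constraint; each maps to a distinct set of atoms, giving 3 matches.

3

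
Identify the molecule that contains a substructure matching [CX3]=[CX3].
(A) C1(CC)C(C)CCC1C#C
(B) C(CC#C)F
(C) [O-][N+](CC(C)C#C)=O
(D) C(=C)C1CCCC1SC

D

[CX3]=[CX3] describes a non-aromatic C=C double bond between two sp2 carbons (an alkene).
(A) has an ethynyl group (-C#CH) but the C-C bond is a triple bond, not a double bond.
(B) has an ethynyl group (-C#CH) but the C-C bond is a triple bond, not a double bond.
(C) has an ethynyl group (-C#CH) but the C-C bond is a triple bond, not a double bond.
(D) contains a vinyl group (-CH=CH2), which satisfies every atom and bond constraint.
So the answer is (D).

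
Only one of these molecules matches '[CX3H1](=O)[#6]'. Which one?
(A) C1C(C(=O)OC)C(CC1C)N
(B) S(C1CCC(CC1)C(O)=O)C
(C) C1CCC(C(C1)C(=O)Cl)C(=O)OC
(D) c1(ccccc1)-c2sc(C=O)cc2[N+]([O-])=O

[CX3H1](=O)[#6] describes an sp2 carbon with one H, double-bonded to O and single-bonded to carbon (an aldehyde).
(A) has a methyl-ester group (-C(=O)OCH3) but the carbonyl carbon has H0, not H1.
(B) has a carboxylic acid group (-C(=O)OH) but the carbonyl carbon has H0 and is bonded to O, not H1.
(C) has a methyl-ester group (-C(=O)OCH3) but the carbonyl carbon has H0, not H1.
(D) contains an aldehyde (-CHO), which satisfies every atom and bond constraint.
So the answer is (D).

D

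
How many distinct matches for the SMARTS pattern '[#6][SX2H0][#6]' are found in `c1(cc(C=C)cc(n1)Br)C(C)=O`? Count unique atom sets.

0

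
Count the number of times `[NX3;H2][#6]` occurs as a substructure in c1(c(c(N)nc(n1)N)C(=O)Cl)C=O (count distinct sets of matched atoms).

2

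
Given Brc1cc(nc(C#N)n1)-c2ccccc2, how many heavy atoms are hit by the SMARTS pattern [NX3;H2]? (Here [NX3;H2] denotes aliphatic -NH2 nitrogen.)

The query [NX3;H2] means: aliphatic N with 3 total connections, two of them H — an -NH2 nitrogen (amine or amide).
Check the 15 heavy atoms by environment: 2× n (aromatic, H0, X2) → no; 4× c (aromatic, H0, X3) → no; 6× c (aromatic, H1, X3) → no; 1× Br (H0, X1) → no; 1× C (H0, X2) → no; 1× N (H0, X1) → no.
No environment satisfies the query, so 0 matching atoms.

0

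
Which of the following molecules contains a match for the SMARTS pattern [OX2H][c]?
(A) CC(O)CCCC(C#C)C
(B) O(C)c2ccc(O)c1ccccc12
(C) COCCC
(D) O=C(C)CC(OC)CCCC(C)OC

B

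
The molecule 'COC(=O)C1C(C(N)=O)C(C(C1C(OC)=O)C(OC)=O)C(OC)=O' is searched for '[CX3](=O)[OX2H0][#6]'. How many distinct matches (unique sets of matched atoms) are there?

4

[CX3](=O)[OX2H0][#6] is the SMARTS for an ester: a carbonyl carbon bonded to an oxygen that is itself bonded to carbon (no H on that O).
The molecule carries 4 separate instances of a methyl-ester group (-C(=O)OCH3) meeting every constraint; each maps to a distinct set of atoms, giving 4 matches.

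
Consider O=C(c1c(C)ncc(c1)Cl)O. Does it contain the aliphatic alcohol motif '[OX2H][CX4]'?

The pattern [OX2H][CX4] describes a hydroxyl oxygen bound to an sp3 (X4) carbon — an aliphatic alcohol.
The closest candidate here is a carboxylic acid group (-C(=O)OH), but the -OH is on a CX3 carbonyl carbon, not a CX4 carbon. No other fragment satisfies the full query, so there is no match.

No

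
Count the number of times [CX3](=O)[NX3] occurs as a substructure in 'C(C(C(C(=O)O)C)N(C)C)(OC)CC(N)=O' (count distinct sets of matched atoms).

1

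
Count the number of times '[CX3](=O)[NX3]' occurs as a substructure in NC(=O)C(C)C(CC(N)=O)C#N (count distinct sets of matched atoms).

[CX3](=O)[NX3] is the SMARTS for an amide: a carbonyl carbon bonded to a trivalent nitrogen.
The molecule carries 2 separate instances of a primary amide (-C(=O)NH2) meeting every constraint; each maps to a distinct set of atoms, giving 2 matches.

2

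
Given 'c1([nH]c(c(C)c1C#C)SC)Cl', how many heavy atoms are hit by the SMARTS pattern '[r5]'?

5

Check the 11 heavy atoms by environment: 1× n (aromatic, in 5-ring) → match; 4× c (aromatic, in 5-ring) → match; 1× S (acyclic) → no; 4× C (acyclic) → no; 1× Cl (acyclic) → no.
Summing the matching environments: 1 + 4 = 5 matching atoms.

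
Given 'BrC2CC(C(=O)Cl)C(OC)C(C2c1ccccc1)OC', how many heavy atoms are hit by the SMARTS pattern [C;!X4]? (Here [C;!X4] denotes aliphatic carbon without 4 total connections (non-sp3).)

1

The query [C;!X4] means: aliphatic carbon that does not have four total connections.
Check the 20 heavy atoms by environment: 8× C (X4) → no; 6× c (aromatic, X3) → no; 2× O (X2) → no; 1× Br (X1) → no; 1× C (X3) → match; 1× O (X1) → no; 1× Cl (X1) → no.
That gives 1 matching atom.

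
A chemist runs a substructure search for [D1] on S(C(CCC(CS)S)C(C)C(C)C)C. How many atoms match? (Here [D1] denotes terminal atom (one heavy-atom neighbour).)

6

Check the 14 heavy atoms by environment: 3× C (D2) → no; 4× C (D3) → no; 4× C (D1) → match; 2× S (D1) → match; 1× S (D2) → no.
Summing the matching environments: 4 + 2 = 6 matching atoms.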